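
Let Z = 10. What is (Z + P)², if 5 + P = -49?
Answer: 1936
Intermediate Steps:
P = -54 (P = -5 - 49 = -54)
(Z + P)² = (10 - 54)² = (-44)² = 1936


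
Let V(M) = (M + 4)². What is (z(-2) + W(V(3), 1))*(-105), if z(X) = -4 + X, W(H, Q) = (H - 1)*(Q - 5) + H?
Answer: 15645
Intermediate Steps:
V(M) = (4 + M)²
W(H, Q) = H + (-1 + H)*(-5 + Q) (W(H, Q) = (-1 + H)*(-5 + Q) + H = H + (-1 + H)*(-5 + Q))
(z(-2) + W(V(3), 1))*(-105) = ((-4 - 2) + (5 - 1*1 - 4*(4 + 3)² + (4 + 3)²*1))*(-105) = (-6 + (5 - 1 - 4*7² + 7²*1))*(-105) = (-6 + (5 - 1 - 4*49 + 49*1))*(-105) = (-6 + (5 - 1 - 196 + 49))*(-105) = (-6 - 143)*(-105) = -149*(-105) = 15645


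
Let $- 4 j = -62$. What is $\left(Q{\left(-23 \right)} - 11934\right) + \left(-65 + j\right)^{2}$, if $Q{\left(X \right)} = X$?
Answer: $- \frac{38027}{4} \approx -9506.8$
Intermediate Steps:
$j = \frac{31}{2}$ ($j = \left(- \frac{1}{4}\right) \left(-62\right) = \frac{31}{2} \approx 15.5$)
$\left(Q{\left(-23 \right)} - 11934\right) + \left(-65 + j\right)^{2} = \left(-23 - 11934\right) + \left(-65 + \frac{31}{2}\right)^{2} = -11957 + \left(- \frac{99}{2}\right)^{2} = -11957 + \frac{9801}{4} = - \frac{38027}{4}$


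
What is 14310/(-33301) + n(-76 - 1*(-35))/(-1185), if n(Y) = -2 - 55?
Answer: -5019731/13153895 ≈ -0.38162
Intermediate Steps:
n(Y) = -57
14310/(-33301) + n(-76 - 1*(-35))/(-1185) = 14310/(-33301) - 57/(-1185) = 14310*(-1/33301) - 57*(-1/1185) = -14310/33301 + 19/395 = -5019731/13153895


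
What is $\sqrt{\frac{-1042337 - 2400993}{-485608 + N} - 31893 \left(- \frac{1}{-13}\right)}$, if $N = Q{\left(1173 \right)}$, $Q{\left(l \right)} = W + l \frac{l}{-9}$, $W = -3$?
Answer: $\frac{i \sqrt{42163235334494534}}{4150198} \approx 49.476 i$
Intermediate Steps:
$Q{\left(l \right)} = -3 - \frac{l^{2}}{9}$ ($Q{\left(l \right)} = -3 + l \frac{l}{-9} = -3 + l l \left(- \frac{1}{9}\right) = -3 + l \left(- \frac{l}{9}\right) = -3 - \frac{l^{2}}{9}$)
$N = -152884$ ($N = -3 - \frac{1173^{2}}{9} = -3 - 152881 = -152884$)
$\sqrt{\frac{-1042337 - 2400993}{-485608 + N} - 31893 \left(- \frac{1}{-13}\right)} = \sqrt{\frac{-1042337 - 2400993}{-485608 - 152884} - 31893 \left(- \frac{1}{-13}\right)} = \sqrt{- \frac{3443330}{-638492} - 31893 \left(\left(-1\right) \left(- \frac{1}{13}\right)\right)} = \sqrt{\left(-3443330\right) \left(- \frac{1}{638492}\right) - \frac{31893}{13}} = \sqrt{\frac{1721665}{319246} - \frac{31893}{13}} = \sqrt{- \frac{10159331033}{4150198}} = \frac{i \sqrt{42163235334494534}}{4150198}$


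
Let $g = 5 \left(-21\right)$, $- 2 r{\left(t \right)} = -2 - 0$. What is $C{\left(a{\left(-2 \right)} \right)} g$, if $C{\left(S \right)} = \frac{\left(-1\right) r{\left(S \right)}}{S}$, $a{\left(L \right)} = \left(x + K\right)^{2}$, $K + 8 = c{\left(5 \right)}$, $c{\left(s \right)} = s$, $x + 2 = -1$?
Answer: $\frac{35}{12} \approx 2.9167$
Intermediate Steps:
$x = -3$ ($x = -2 - 1 = -3$)
$r{\left(t \right)} = 1$ ($r{\left(t \right)} = - \frac{-2 - 0}{2} = - \frac{-2 + 0}{2} = \left(- \frac{1}{2}\right) \left(-2\right) = 1$)
$K = -3$ ($K = -8 + 5 = -3$)
$a{\left(L \right)} = 36$ ($a{\left(L \right)} = \left(-3 - 3\right)^{2} = \left(-6\right)^{2} = 36$)
$C{\left(S \right)} = - \frac{1}{S}$ ($C{\left(S \right)} = \frac{\left(-1\right) 1}{S} = - \frac{1}{S}$)
$g = -105$
$C{\left(a{\left(-2 \right)} \right)} g = - \frac{1}{36} \left(-105\right) = \left(-1\right) \frac{1}{36} \left(-105\right) = \left(- \frac{1}{36}\right) \left(-105\right) = \frac{35}{12}$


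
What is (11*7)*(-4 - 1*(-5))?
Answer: 77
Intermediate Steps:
(11*7)*(-4 - 1*(-5)) = 77*(-4 + 5) = 77*1 = 77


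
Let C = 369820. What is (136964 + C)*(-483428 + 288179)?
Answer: -98949069216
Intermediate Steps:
(136964 + C)*(-483428 + 288179) = (136964 + 369820)*(-483428 + 288179) = 506784*(-195249) = -98949069216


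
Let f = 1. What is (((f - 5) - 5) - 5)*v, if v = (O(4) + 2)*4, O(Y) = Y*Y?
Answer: -1008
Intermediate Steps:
O(Y) = Y²
v = 72 (v = (4² + 2)*4 = (16 + 2)*4 = 18*4 = 72)
(((f - 5) - 5) - 5)*v = (((1 - 5) - 5) - 5)*72 = ((-4 - 5) - 5)*72 = (-9 - 5)*72 = -14*72 = -1008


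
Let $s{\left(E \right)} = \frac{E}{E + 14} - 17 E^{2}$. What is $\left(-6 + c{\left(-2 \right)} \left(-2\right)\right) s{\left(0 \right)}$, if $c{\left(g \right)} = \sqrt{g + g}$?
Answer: $0$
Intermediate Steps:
$s{\left(E \right)} = - 17 E^{2} + \frac{E}{14 + E}$ ($s{\left(E \right)} = \frac{E}{14 + E} - 17 E^{2} = - 17 E^{2} + \frac{E}{14 + E}$)
$c{\left(g \right)} = \sqrt{2} \sqrt{g}$ ($c{\left(g \right)} = \sqrt{2 g} = \sqrt{2} \sqrt{g}$)
$\left(-6 + c{\left(-2 \right)} \left(-2\right)\right) s{\left(0 \right)} = \left(-6 + \sqrt{2} \sqrt{-2} \left(-2\right)\right) \frac{0 \left(1 - 0 - 17 \cdot 0^{2}\right)}{14 + 0} = \left(-6 + \sqrt{2} i \sqrt{2} \left(-2\right)\right) \frac{0 \left(1 + 0 - 0\right)}{14} = \left(-6 + 2 i \left(-2\right)\right) 0 \cdot \frac{1}{14} \left(1 + 0 + 0\right) = \left(-6 - 4 i\right) 0 \cdot \frac{1}{14} \cdot 1 = \left(-6 - 4 i\right) 0 = 0$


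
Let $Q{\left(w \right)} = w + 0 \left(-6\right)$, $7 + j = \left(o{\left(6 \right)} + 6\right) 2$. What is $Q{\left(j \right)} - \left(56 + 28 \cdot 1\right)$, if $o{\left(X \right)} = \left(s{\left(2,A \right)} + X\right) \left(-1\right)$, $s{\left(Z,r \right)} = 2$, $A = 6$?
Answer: $-95$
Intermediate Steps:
$o{\left(X \right)} = -2 - X$ ($o{\left(X \right)} = \left(2 + X\right) \left(-1\right) = -2 - X$)
$j = -11$ ($j = -7 + \left(\left(-2 - 6\right) + 6\right) 2 = -7 + \left(-8 + 6\right) 2 = -7 - 4 = -11$)
$Q{\left(w \right)} = w$ ($Q{\left(w \right)} = w + 0 = w$)
$Q{\left(j \right)} - \left(56 + 28 \cdot 1\right) = -11 - \left(56 + 28 \cdot 1\right) = -11 - \left(56 + 28\right) = -11 - 84 = -95$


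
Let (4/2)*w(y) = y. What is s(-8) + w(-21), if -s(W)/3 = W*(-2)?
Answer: -117/2 ≈ -58.500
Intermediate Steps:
w(y) = y/2
s(W) = 6*W (s(W) = -3*W*(-2) = -(-6)*W = 6*W)
s(-8) + w(-21) = 6*(-8) + (½)*(-21) = -48 - 21/2 = -117/2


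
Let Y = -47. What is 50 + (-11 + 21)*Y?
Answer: -420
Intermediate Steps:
50 + (-11 + 21)*Y = 50 + (-11 + 21)*(-47) = 50 + 10*(-47) = 50 - 470 = -420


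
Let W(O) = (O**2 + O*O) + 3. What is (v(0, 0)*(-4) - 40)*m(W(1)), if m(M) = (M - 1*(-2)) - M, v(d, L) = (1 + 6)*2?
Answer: -192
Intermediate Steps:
W(O) = 3 + 2*O**2 (W(O) = (O**2 + O**2) + 3 = 2*O**2 + 3 = 3 + 2*O**2)
v(d, L) = 14 (v(d, L) = 7*2 = 14)
m(M) = 2 (m(M) = (M + 2) - M = (2 + M) - M = 2)
(v(0, 0)*(-4) - 40)*m(W(1)) = (14*(-4) - 40)*2 = (-56 - 40)*2 = -96*2 = -192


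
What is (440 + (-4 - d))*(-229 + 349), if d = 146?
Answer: 34800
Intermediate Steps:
(440 + (-4 - d))*(-229 + 349) = (440 + (-4 - 1*146))*(-229 + 349) = (440 + (-4 - 146))*120 = (440 - 150)*120 = 290*120 = 34800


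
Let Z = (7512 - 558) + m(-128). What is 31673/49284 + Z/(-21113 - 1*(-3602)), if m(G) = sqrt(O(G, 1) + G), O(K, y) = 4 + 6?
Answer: 70634989/287670708 - I*sqrt(118)/17511 ≈ 0.24554 - 0.00062034*I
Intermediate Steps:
O(K, y) = 10
m(G) = sqrt(10 + G)
Z = 6954 + I*sqrt(118) (Z = (7512 - 558) + sqrt(10 - 128) = 6954 + sqrt(-118) = 6954 + I*sqrt(118) ≈ 6954.0 + 10.863*I)
31673/49284 + Z/(-21113 - 1*(-3602)) = 31673/49284 + (6954 + I*sqrt(118))/(-21113 - 1*(-3602)) = 31673*(1/49284) + (6954 + I*sqrt(118))/(-21113 + 3602) = 31673/49284 + (6954 + I*sqrt(118))/(-17511) = 31673/49284 + (6954 + I*sqrt(118))*(-1/17511) = 31673/49284 + (-2318/5837 - I*sqrt(118)/17511) = 70634989/287670708 - I*sqrt(118)/17511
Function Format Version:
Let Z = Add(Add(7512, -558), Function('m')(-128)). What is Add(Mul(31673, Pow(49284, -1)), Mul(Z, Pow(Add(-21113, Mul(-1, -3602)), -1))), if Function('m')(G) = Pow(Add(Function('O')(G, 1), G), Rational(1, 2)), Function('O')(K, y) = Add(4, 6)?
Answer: Add(Rational(70634989, 287670708), Mul(Rational(-1, 17511), I, Pow(118, Rational(1, 2)))) ≈ Add(0.24554, Mul(-0.00062034, I))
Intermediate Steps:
Function('O')(K, y) = 10
Function('m')(G) = Pow(Add(10, G), Rational(1, 2))
Z = Add(6954, Mul(I, Pow(118, Rational(1, 2)))) (Z = Add(Add(7512, -558), Pow(Add(10, -128), Rational(1, 2))) = Add(6954, Pow(-118, Rational(1, 2))) = Add(6954, Mul(I, Pow(118, Rational(1, 2)))) ≈ Add(6954.0, Mul(10.863, I)))
Add(Mul(31673, Pow(49284, -1)), Mul(Z, Pow(Add(-21113, Mul(-1, -3602)), -1))) = Add(Mul(31673, Pow(49284, -1)), Mul(Add(6954, Mul(I, Pow(118, Rational(1, 2)))), Pow(Add(-21113, Mul(-1, -3602)), -1))) = Add(Mul(31673, Rational(1, 49284)), Mul(Add(6954, Mul(I, Pow(118, Rational(1, 2)))), Pow(Add(-21113, 3602), -1))) = Add(Rational(31673, 49284), Mul(Add(6954, Mul(I, Pow(118, Rational(1, 2)))), Pow(-17511, -1))) = Add(Rational(31673, 49284), Mul(Add(6954, Mul(I, Pow(118, Rational(1, 2)))), Rational(-1, 17511))) = Add(Rational(31673, 49284), Add(Rational(-2318, 5837), Mul(Rational(-1, 17511), I, Pow(118, Rational(1, 2))))) = Add(Rational(70634989, 287670708), Mul(Rational(-1, 17511), I, Pow(118, Rational(1, 2))))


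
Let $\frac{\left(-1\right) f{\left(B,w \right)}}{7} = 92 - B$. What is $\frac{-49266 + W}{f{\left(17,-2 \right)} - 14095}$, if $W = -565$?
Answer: $\frac{49831}{14620} \approx 3.4084$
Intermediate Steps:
$f{\left(B,w \right)} = -644 + 7 B$ ($f{\left(B,w \right)} = - 7 \left(92 - B\right) = -644 + 7 B$)
$\frac{-49266 + W}{f{\left(17,-2 \right)} - 14095} = \frac{-49266 - 565}{\left(-644 + 7 \cdot 17\right) - 14095} = - \frac{49831}{\left(-644 + 119\right) - 14095} = - \frac{49831}{-525 - 14095} = - \frac{49831}{-14620} = \left(-49831\right) \left(- \frac{1}{14620}\right) = \frac{49831}{14620}$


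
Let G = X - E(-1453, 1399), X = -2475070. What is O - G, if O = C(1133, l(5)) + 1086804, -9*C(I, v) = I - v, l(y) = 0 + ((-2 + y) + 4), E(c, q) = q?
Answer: 32068331/9 ≈ 3.5631e+6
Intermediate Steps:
l(y) = 2 + y (l(y) = 0 + (2 + y) = 2 + y)
C(I, v) = -I/9 + v/9 (C(I, v) = -(I - v)/9 = -I/9 + v/9)
O = 9780110/9 (O = (-1/9*1133 + (2 + 5)/9) + 1086804 = (-1133/9 + (1/9)*7) + 1086804 = (-1133/9 + 7/9) + 1086804 = -1126/9 + 1086804 = 9780110/9 ≈ 1.0867e+6)
G = -2476469 (G = -2475070 - 1*1399 = -2475070 - 1399 = -2476469)
O - G = 9780110/9 - 1*(-2476469) = 9780110/9 + 2476469 = 32068331/9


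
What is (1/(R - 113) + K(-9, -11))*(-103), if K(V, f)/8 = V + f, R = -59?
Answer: 2834663/172 ≈ 16481.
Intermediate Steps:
K(V, f) = 8*V + 8*f (K(V, f) = 8*(V + f) = 8*V + 8*f)
(1/(R - 113) + K(-9, -11))*(-103) = (1/(-59 - 113) + (8*(-9) + 8*(-11)))*(-103) = (1/(-172) + (-72 - 88))*(-103) = (-1/172 - 160)*(-103) = -27521/172*(-103) = 2834663/172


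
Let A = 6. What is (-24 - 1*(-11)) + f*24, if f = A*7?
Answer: 995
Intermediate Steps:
f = 42 (f = 6*7 = 42)
(-24 - 1*(-11)) + f*24 = (-24 - 1*(-11)) + 42*24 = (-24 + 11) + 1008 = -13 + 1008 = 995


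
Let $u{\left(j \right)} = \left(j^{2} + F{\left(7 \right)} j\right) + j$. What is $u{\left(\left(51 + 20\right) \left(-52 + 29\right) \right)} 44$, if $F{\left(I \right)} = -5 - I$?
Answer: $118124688$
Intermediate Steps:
$u{\left(j \right)} = j^{2} - 11 j$ ($u{\left(j \right)} = \left(j^{2} + \left(-5 - 7\right) j\right) + j = \left(j^{2} - 12 j\right) + j = j^{2} - 11 j$)
$u{\left(\left(51 + 20\right) \left(-52 + 29\right) \right)} 44 = \left(51 + 20\right) \left(-52 + 29\right) \left(-11 + \left(51 + 20\right) \left(-52 + 29\right)\right) 44 = 71 \left(-23\right) \left(-11 + 71 \left(-23\right)\right) 44 = - 1633 \left(-11 - 1633\right) 44 = \left(-1633\right) \left(-1644\right) 44 = 2684652 \cdot 44 = 118124688$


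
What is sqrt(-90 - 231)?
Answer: I*sqrt(321) ≈ 17.916*I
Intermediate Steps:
sqrt(-90 - 231) = sqrt(-321) = I*sqrt(321)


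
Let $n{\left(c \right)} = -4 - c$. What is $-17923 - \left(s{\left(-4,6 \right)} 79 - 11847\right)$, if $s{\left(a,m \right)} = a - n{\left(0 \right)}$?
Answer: $-6076$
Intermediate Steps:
$s{\left(a,m \right)} = 4 + a$ ($s{\left(a,m \right)} = a - \left(-4 - 0\right) = a - \left(-4 + 0\right) = a - -4 = a + 4 = 4 + a$)
$-17923 - \left(s{\left(-4,6 \right)} 79 - 11847\right) = -17923 - \left(\left(4 - 4\right) 79 - 11847\right) = -17923 - \left(0 \cdot 79 - 11847\right) = -17923 - \left(0 - 11847\right) = -17923 - -11847 = -17923 + 11847 = -6076$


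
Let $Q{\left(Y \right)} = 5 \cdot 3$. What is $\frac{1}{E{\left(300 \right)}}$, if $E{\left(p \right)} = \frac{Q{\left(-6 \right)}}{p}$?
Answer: $20$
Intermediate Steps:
$Q{\left(Y \right)} = 15$
$E{\left(p \right)} = \frac{15}{p}$
$\frac{1}{E{\left(300 \right)}} = \frac{1}{15 \cdot \frac{1}{300}} = \frac{1}{\frac{1}{20}} = 20$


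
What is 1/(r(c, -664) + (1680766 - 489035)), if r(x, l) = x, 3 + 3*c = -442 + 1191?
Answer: 3/3575939 ≈ 8.3894e-7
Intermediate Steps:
c = 746/3 (c = -1 + (-442 + 1191)/3 = -1 + (⅓)*749 = -1 + 749/3 = 746/3 ≈ 248.67)
1/(r(c, -664) + (1680766 - 489035)) = 1/(746/3 + (1680766 - 489035)) = 1/(746/3 + 1191731) = 1/(3575939/3) = 3/3575939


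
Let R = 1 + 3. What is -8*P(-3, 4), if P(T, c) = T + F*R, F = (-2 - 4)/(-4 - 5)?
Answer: 8/3 ≈ 2.6667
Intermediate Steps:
R = 4
F = ⅔ (F = -6/(-9) = -6*(-⅑) = ⅔ ≈ 0.66667)
P(T, c) = 8/3 + T (P(T, c) = T + (⅔)*4 = T + 8/3 = 8/3 + T)
-8*P(-3, 4) = -8*(8/3 - 3) = -8*(-⅓) = 8/3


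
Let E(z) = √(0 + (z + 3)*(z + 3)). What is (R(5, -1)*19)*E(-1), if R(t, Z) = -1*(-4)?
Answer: 152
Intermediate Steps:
R(t, Z) = 4
E(z) = √((3 + z)²) (E(z) = √(0 + (3 + z)*(3 + z)) = √(0 + (3 + z)²) = √((3 + z)²))
(R(5, -1)*19)*E(-1) = (4*19)*√((3 - 1)²) = 76*√(2²) = 76*√4 = 76*2 = 152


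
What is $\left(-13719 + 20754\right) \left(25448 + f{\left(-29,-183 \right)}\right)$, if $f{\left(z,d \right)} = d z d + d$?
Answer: $-6654519060$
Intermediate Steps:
$f{\left(z,d \right)} = d + z d^{2}$ ($f{\left(z,d \right)} = z d^{2} + d = d + z d^{2}$)
$\left(-13719 + 20754\right) \left(25448 + f{\left(-29,-183 \right)}\right) = \left(-13719 + 20754\right) \left(25448 - 183 \left(1 - -5307\right)\right) = 7035 \left(25448 - 183 \left(1 + 5307\right)\right) = 7035 \left(25448 - 971364\right) = 7035 \left(-945916\right) = -6654519060$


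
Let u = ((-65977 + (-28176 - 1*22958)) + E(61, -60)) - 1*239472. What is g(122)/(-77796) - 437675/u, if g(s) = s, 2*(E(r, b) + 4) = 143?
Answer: 276470483/225491706 ≈ 1.2261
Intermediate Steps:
E(r, b) = 135/2 (E(r, b) = -4 + (½)*143 = -4 + 143/2 = 135/2)
u = -713031/2 (u = ((-65977 + (-28176 - 1*22958)) + 135/2) - 1*239472 = ((-65977 + (-28176 - 22958)) + 135/2) - 239472 = ((-65977 - 51134) + 135/2) - 239472 = (-117111 + 135/2) - 239472 = -234087/2 - 239472 = -713031/2 ≈ -3.5652e+5)
g(122)/(-77796) - 437675/u = 122/(-77796) - 437675/(-713031/2) = 122*(-1/77796) - 437675*(-2/713031) = -61/38898 + 21350/17391 = 276470483/225491706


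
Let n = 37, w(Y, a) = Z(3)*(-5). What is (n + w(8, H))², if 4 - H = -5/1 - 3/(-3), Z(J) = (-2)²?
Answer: 289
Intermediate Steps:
Z(J) = 4
H = 8 (H = 4 - (-5/1 - 3/(-3)) = 4 - (-5*1 - 3*(-⅓)) = 4 - (-5 + 1) = 4 - 1*(-4) = 4 + 4 = 8)
w(Y, a) = -20 (w(Y, a) = 4*(-5) = -20)
(n + w(8, H))² = (37 - 20)² = 17² = 289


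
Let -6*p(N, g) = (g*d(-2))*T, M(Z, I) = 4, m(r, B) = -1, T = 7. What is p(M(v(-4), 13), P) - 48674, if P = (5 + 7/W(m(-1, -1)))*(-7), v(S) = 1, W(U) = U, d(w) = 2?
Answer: -146120/3 ≈ -48707.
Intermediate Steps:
P = 14 (P = (5 + 7/(-1))*(-7) = (5 + 7*(-1))*(-7) = (5 - 7)*(-7) = -2*(-7) = 14)
p(N, g) = -7*g/3 (p(N, g) = -g*2*7/6 = -2*g*7/6 = -7*g/3)
p(M(v(-4), 13), P) - 48674 = -7/3*14 - 48674 = -98/3 - 48674 = -146120/3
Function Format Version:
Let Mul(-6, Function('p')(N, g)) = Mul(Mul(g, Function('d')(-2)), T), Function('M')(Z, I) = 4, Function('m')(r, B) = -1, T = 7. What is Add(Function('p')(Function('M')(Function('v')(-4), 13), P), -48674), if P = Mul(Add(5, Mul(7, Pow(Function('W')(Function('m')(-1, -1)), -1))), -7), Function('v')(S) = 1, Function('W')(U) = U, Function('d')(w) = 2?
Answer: Rational(-146120, 3) ≈ -48707.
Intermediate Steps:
P = 14 (P = Mul(Add(5, Mul(7, Pow(-1, -1))), -7) = Mul(Add(5, Mul(7, -1)), -7) = Mul(Add(5, -7), -7) = Mul(-2, -7) = 14)
Function('p')(N, g) = Mul(Rational(-7, 3), g) (Function('p')(N, g) = Mul(Rational(-1, 6), Mul(Mul(g, 2), 7)) = Mul(Rational(-1, 6), Mul(Mul(2, g), 7)) = Mul(Rational(-1, 6), Mul(14, g)) = Mul(Rational(-7, 3), g))
Add(Function('p')(Function('M')(Function('v')(-4), 13), P), -48674) = Add(Mul(Rational(-7, 3), 14), -48674) = Add(Rational(-98, 3), -48674) = Rational(-146120, 3)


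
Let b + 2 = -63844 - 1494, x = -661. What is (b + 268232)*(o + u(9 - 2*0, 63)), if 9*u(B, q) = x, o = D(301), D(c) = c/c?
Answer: -132285584/9 ≈ -1.4698e+7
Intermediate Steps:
D(c) = 1
o = 1
u(B, q) = -661/9 (u(B, q) = (⅑)*(-661) = -661/9)
b = -65340 (b = -2 + (-63844 - 1494) = -2 - 65338 = -65340)
(b + 268232)*(o + u(9 - 2*0, 63)) = (-65340 + 268232)*(1 - 661/9) = 202892*(-652/9) = -132285584/9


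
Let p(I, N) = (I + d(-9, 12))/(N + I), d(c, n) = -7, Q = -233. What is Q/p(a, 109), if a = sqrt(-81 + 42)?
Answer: 42173/22 + 6757*I*sqrt(39)/22 ≈ 1917.0 + 1918.1*I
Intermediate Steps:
a = I*sqrt(39) (a = sqrt(-39) = I*sqrt(39) ≈ 6.245*I)
p(I, N) = (-7 + I)/(I + N) (p(I, N) = (I - 7)/(N + I) = (-7 + I)/(I + N))
Q/p(a, 109) = -233*(I*sqrt(39) + 109)/(-7 + I*sqrt(39)) = -233*(109 + I*sqrt(39))/(-7 + I*sqrt(39))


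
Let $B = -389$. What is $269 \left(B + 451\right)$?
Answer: $16678$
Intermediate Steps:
$269 \left(B + 451\right) = 269 \left(-389 + 451\right) = 269 \cdot 62 = 16678$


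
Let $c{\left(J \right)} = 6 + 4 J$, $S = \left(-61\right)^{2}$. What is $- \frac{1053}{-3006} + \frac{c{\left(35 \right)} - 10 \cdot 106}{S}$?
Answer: $\frac{130081}{1242814} \approx 0.10467$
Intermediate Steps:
$S = 3721$
$- \frac{1053}{-3006} + \frac{c{\left(35 \right)} - 10 \cdot 106}{S} = - \frac{1053}{-3006} + \frac{\left(6 + 4 \cdot 35\right) - 10 \cdot 106}{3721} = \left(-1053\right) \left(- \frac{1}{3006}\right) + \left(\left(6 + 140\right) - 1060\right) \frac{1}{3721} = \frac{117}{334} + \left(146 - 1060\right) \frac{1}{3721} = \frac{117}{334} - \frac{914}{3721} = \frac{130081}{1242814}$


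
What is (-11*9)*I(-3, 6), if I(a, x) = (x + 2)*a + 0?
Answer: 2376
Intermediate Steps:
I(a, x) = a*(2 + x) (I(a, x) = (2 + x)*a + 0 = a*(2 + x) + 0 = a*(2 + x))
(-11*9)*I(-3, 6) = (-11*9)*(-3*(2 + 6)) = -(-297)*8 = -99*(-24) = 2376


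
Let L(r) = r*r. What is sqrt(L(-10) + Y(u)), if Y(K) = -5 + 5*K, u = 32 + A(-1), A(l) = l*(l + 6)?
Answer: sqrt(230) ≈ 15.166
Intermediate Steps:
A(l) = l*(6 + l)
L(r) = r**2
u = 27 (u = 32 - (6 - 1) = 32 - 1*5 = 32 - 5 = 27)
sqrt(L(-10) + Y(u)) = sqrt((-10)**2 + (-5 + 5*27)) = sqrt(100 + (-5 + 135)) = sqrt(100 + 130) = sqrt(230)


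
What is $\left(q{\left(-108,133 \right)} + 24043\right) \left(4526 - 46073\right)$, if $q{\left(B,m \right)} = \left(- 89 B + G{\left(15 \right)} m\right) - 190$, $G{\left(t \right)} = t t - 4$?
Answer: $-2611561326$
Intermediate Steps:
$G{\left(t \right)} = -4 + t^{2}$ ($G{\left(t \right)} = t^{2} - 4 = -4 + t^{2}$)
$q{\left(B,m \right)} = -190 - 89 B + 221 m$ ($q{\left(B,m \right)} = \left(- 89 B + \left(-4 + 15^{2}\right) m\right) - 190 = \left(- 89 B + \left(-4 + 225\right) m\right) - 190 = \left(- 89 B + 221 m\right) - 190 = -190 - 89 B + 221 m$)
$\left(q{\left(-108,133 \right)} + 24043\right) \left(4526 - 46073\right) = \left(\left(-190 - -9612 + 221 \cdot 133\right) + 24043\right) \left(4526 - 46073\right) = \left(\left(-190 + 9612 + 29393\right) + 24043\right) \left(-41547\right) = \left(38815 + 24043\right) \left(-41547\right) = 62858 \left(-41547\right) = -2611561326$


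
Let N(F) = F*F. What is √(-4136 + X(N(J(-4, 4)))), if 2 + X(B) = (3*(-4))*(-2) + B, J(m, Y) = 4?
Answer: I*√4098 ≈ 64.016*I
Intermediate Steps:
N(F) = F²
X(B) = 22 + B (X(B) = -2 + ((3*(-4))*(-2) + B) = -2 + (-12*(-2) + B) = -2 + (24 + B) = 22 + B)
√(-4136 + X(N(J(-4, 4)))) = √(-4136 + (22 + 4²)) = √(-4136 + (22 + 16)) = √(-4136 + 38) = √(-4098) = I*√4098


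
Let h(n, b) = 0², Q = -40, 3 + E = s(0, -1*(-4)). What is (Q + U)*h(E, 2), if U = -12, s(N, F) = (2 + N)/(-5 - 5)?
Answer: 0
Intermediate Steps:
s(N, F) = -⅕ - N/10 (s(N, F) = (2 + N)/(-10) = (2 + N)*(-⅒) = -⅕ - N/10)
E = -16/5 (E = -3 + (-⅕ - ⅒*0) = -3 + (-⅕ + 0) = -3 - ⅕ = -16/5 ≈ -3.2000)
h(n, b) = 0
(Q + U)*h(E, 2) = (-40 - 12)*0 = -52*0 = 0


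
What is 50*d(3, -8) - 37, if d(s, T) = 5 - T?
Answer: 613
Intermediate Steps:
50*d(3, -8) - 37 = 50*(5 - 1*(-8)) - 37 = 50*(5 + 8) - 37 = 50*13 - 37 = 650 - 37 = 613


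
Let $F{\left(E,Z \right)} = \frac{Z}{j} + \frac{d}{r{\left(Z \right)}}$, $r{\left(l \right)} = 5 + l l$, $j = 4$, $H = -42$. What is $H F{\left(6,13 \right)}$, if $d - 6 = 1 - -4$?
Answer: $- \frac{8071}{58} \approx -139.16$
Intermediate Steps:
$r{\left(l \right)} = 5 + l^{2}$
$d = 11$ ($d = 6 + \left(1 - -4\right) = 6 + \left(1 + 4\right) = 6 + 5 = 11$)
$F{\left(E,Z \right)} = \frac{11}{5 + Z^{2}} + \frac{Z}{4}$ ($F{\left(E,Z \right)} = \frac{Z}{4} + \frac{11}{5 + Z^{2}} = \frac{11}{5 + Z^{2}} + \frac{Z}{4}$)
$H F{\left(6,13 \right)} = - 42 \frac{44 + 13 \left(5 + 13^{2}\right)}{4 \left(5 + 13^{2}\right)} = - 42 \frac{44 + 13 \left(5 + 169\right)}{4 \left(5 + 169\right)} = - 42 \frac{44 + 13 \cdot 174}{4 \cdot 174} = - 42 \cdot \frac{1}{4} \cdot \frac{1}{174} \left(44 + 2262\right) = - 42 \cdot \frac{1}{4} \cdot \frac{1}{174} \cdot 2306 = \left(-42\right) \frac{1153}{348} = - \frac{8071}{58}$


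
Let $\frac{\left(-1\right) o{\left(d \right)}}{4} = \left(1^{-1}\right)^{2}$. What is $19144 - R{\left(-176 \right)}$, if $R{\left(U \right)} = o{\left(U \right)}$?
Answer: $19148$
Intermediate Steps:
$o{\left(d \right)} = -4$ ($o{\left(d \right)} = - 4 \left(1^{-1}\right)^{2} = - 4 \cdot 1^{2} = \left(-4\right) 1 = -4$)
$R{\left(U \right)} = -4$
$19144 - R{\left(-176 \right)} = 19144 - -4 = 19144 + 4 = 19148$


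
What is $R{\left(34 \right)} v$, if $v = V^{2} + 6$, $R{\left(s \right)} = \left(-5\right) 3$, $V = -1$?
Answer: $-105$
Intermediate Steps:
$R{\left(s \right)} = -15$
$v = 7$ ($v = \left(-1\right)^{2} + 6 = 1 + 6 = 7$)
$R{\left(34 \right)} v = \left(-15\right) 7 = -105$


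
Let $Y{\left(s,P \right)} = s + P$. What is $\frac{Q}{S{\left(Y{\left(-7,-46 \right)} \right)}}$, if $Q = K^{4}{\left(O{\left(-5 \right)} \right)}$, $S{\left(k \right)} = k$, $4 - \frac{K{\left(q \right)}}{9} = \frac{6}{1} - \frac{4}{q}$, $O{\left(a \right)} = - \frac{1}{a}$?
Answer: $- \frac{688747536}{53} \approx -1.2995 \cdot 10^{7}$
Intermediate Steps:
$Y{\left(s,P \right)} = P + s$
$K{\left(q \right)} = -18 + \frac{36}{q}$ ($K{\left(q \right)} = 36 - 9 \left(\frac{6}{1} - \frac{4}{q}\right) = 36 - 9 \left(6 \cdot 1 - \frac{4}{q}\right) = 36 - 9 \left(6 - \frac{4}{q}\right) = 36 - \left(54 - \frac{36}{q}\right) = -18 + \frac{36}{q}$)
$Q = 688747536$ ($Q = \left(-18 + \frac{36}{\left(-1\right) \frac{1}{-5}}\right)^{4} = \left(-18 + \frac{36}{\left(-1\right) \left(- \frac{1}{5}\right)}\right)^{4} = \left(-18 + 36 \frac{1}{\frac{1}{5}}\right)^{4} = \left(-18 + 36 \cdot 5\right)^{4} = \left(-18 + 180\right)^{4} = 162^{4} = 688747536$)
$\frac{Q}{S{\left(Y{\left(-7,-46 \right)} \right)}} = \frac{688747536}{-46 - 7} = \frac{688747536}{-53} = 688747536 \left(- \frac{1}{53}\right) = - \frac{688747536}{53}$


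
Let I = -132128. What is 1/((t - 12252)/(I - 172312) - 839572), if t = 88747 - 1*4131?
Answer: -76110/63899843011 ≈ -1.1911e-6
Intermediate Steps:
t = 84616 (t = 88747 - 4131 = 84616)
1/((t - 12252)/(I - 172312) - 839572) = 1/((84616 - 12252)/(-132128 - 172312) - 839572) = 1/(72364/(-304440) - 839572) = 1/(72364*(-1/304440) - 839572) = 1/(-18091/76110 - 839572) = 1/(-63899843011/76110) = -76110/63899843011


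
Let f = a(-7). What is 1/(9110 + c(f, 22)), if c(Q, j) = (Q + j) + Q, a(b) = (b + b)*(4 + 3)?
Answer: 1/8936 ≈ 0.00011191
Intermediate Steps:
a(b) = 14*b (a(b) = (2*b)*7 = 14*b)
f = -98 (f = 14*(-7) = -98)
c(Q, j) = j + 2*Q
1/(9110 + c(f, 22)) = 1/(9110 + (22 + 2*(-98))) = 1/(9110 + (22 - 196)) = 1/(9110 - 174) = 1/8936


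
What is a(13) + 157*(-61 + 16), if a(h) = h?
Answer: -7052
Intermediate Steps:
a(13) + 157*(-61 + 16) = 13 + 157*(-61 + 16) = 13 + 157*(-45) = 13 - 7065 = -7052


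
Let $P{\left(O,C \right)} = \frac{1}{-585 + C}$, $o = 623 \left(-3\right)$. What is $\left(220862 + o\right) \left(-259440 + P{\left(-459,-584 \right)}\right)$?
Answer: $- \frac{66417371061473}{1169} \approx -5.6816 \cdot 10^{10}$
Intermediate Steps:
$o = -1869$
$\left(220862 + o\right) \left(-259440 + P{\left(-459,-584 \right)}\right) = \left(220862 - 1869\right) \left(-259440 + \frac{1}{-585 - 584}\right) = 218993 \left(-259440 + \frac{1}{-1169}\right) = 218993 \left(-259440 - \frac{1}{1169}\right) = 218993 \left(- \frac{303285361}{1169}\right) = - \frac{66417371061473}{1169}$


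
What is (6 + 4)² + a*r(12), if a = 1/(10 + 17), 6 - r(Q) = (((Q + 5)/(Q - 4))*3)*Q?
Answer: 1753/18 ≈ 97.389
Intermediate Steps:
r(Q) = 6 - 3*Q*(5 + Q)/(-4 + Q) (r(Q) = 6 - ((Q + 5)/(Q - 4))*3*Q = 6 - ((5 + Q)/(-4 + Q))*3*Q = 6 - 3*(5 + Q)/(-4 + Q)*Q = 6 - 3*Q*(5 + Q)/(-4 + Q))
a = 1/27 ≈ 0.037037
(6 + 4)² + a*r(12) = (6 + 4)² + (3*(-8 - 1*12² - 3*12)/(-4 + 12))/27 = 10² + (3*(-8 - 1*144 - 36)/8)/27 = 100 + (3*(⅛)*(-8 - 144 - 36))/27 = 100 + (3*(⅛)*(-188))/27 = 100 + (1/27)*(-141/2) = 100 - 47/18 = 1753/18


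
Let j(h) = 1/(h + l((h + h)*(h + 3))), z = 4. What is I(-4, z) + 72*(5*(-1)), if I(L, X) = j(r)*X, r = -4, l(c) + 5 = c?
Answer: -364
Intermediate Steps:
l(c) = -5 + c
j(h) = 1/(-5 + h + 2*h*(3 + h)) (j(h) = 1/(h + (-5 + (h + h)*(h + 3))) = 1/(h + (-5 + (2*h)*(3 + h))) = 1/(h + (-5 + 2*h*(3 + h))) = 1/(-5 + h + 2*h*(3 + h)))
I(L, X) = -X (I(L, X) = X/(-5 - 4 + 2*(-4)*(3 - 4)) = X/(-5 - 4 + 2*(-4)*(-1)) = X/(-5 - 4 + 8) = X/(-1) = -X)
I(-4, z) + 72*(5*(-1)) = -1*4 + 72*(5*(-1)) = -4 + 72*(-5) = -4 - 360 = -364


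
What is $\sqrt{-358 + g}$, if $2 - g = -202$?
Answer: $i \sqrt{154} \approx 12.41 i$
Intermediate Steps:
$g = 204$ ($g = 2 - -202 = 2 + 202 = 204$)
$\sqrt{-358 + g} = \sqrt{-358 + 204} = \sqrt{-154} = i \sqrt{154}$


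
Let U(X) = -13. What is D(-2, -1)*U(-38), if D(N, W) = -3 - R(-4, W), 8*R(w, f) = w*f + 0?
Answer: 91/2 ≈ 45.500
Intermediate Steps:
R(w, f) = f*w/8 (R(w, f) = (w*f + 0)/8 = (f*w + 0)/8 = (f*w)/8 = f*w/8)
D(N, W) = -3 + W/2 (D(N, W) = -3 - W*(-4)/8 = -3 - (-1)*W/2 = -3 + W/2)
D(-2, -1)*U(-38) = (-3 + (½)*(-1))*(-13) = (-3 - ½)*(-13) = -7/2*(-13) = 91/2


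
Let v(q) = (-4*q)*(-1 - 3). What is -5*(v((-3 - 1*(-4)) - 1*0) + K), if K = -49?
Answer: 165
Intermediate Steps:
v(q) = 16*q (v(q) = -4*q*(-4) = 16*q)
-5*(v((-3 - 1*(-4)) - 1*0) + K) = -5*(16*((-3 - 1*(-4)) - 1*0) - 49) = -5*(16*((-3 + 4) + 0) - 49) = -5*(16*(1 + 0) - 49) = -5*(16*1 - 49) = -5*(16 - 49) = -5*(-33) = 165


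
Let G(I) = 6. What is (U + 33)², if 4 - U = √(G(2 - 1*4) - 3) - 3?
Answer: (40 - √3)² ≈ 1464.4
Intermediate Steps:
U = 7 - √3 (U = 4 - (√(6 - 3) - 3) = 4 - (√3 - 3) = 4 - (-3 + √3) = 4 + (3 - √3) = 7 - √3 ≈ 5.2680)
(U + 33)² = ((7 - √3) + 33)² = (40 - √3)²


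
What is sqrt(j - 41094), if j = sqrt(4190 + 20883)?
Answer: sqrt(-41094 + sqrt(25073)) ≈ 202.33*I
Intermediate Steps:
j = sqrt(25073) ≈ 158.34
sqrt(j - 41094) = sqrt(sqrt(25073) - 41094) = sqrt(-41094 + sqrt(25073))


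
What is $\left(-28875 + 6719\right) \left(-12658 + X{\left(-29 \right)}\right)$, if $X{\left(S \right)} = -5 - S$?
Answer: $279918904$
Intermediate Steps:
$\left(-28875 + 6719\right) \left(-12658 + X{\left(-29 \right)}\right) = \left(-28875 + 6719\right) \left(-12658 - -24\right) = - 22156 \left(-12658 + \left(-5 + 29\right)\right) = - 22156 \left(-12658 + 24\right) = \left(-22156\right) \left(-12634\right) = 279918904$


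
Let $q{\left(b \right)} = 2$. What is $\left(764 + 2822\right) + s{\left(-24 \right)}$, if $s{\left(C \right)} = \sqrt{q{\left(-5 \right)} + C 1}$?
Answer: $3586 + i \sqrt{22} \approx 3586.0 + 4.6904 i$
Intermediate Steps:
$s{\left(C \right)} = \sqrt{2 + C}$ ($s{\left(C \right)} = \sqrt{2 + C 1} = \sqrt{2 + C}$)
$\left(764 + 2822\right) + s{\left(-24 \right)} = \left(764 + 2822\right) + \sqrt{2 - 24} = 3586 + \sqrt{-22} = 3586 + i \sqrt{22}$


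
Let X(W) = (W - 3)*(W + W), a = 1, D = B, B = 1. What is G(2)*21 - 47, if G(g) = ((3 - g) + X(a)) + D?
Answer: -89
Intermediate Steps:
D = 1
X(W) = 2*W*(-3 + W) (X(W) = (-3 + W)*(2*W) = 2*W*(-3 + W))
G(g) = -g (G(g) = ((3 - g) + 2*1*(-3 + 1)) + 1 = ((3 - g) + 2*1*(-2)) + 1 = ((3 - g) - 4) + 1 = (-1 - g) + 1 = -g)
G(2)*21 - 47 = -1*2*21 - 47 = -2*21 - 47 = -42 - 47 = -89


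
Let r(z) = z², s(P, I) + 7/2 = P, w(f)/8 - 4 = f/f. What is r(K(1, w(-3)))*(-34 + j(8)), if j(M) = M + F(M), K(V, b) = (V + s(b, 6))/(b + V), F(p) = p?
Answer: -50625/3362 ≈ -15.058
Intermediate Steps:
w(f) = 40 (w(f) = 32 + 8*(f/f) = 32 + 8*1 = 32 + 8 = 40)
s(P, I) = -7/2 + P
K(V, b) = (-7/2 + V + b)/(V + b) (K(V, b) = (V + (-7/2 + b))/(b + V) = (-7/2 + V + b)/(V + b))
j(M) = 2*M (j(M) = M + M = 2*M)
r(K(1, w(-3)))*(-34 + j(8)) = ((-7/2 + 1 + 40)/(1 + 40))²*(-34 + 2*8) = ((75/2)/41)²*(-34 + 16) = ((1/41)*(75/2))²*(-18) = (75/82)²*(-18) = (5625/6724)*(-18) = -50625/3362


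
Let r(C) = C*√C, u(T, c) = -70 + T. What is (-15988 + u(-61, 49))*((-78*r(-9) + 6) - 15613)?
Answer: 251569233 - 33946614*I ≈ 2.5157e+8 - 3.3947e+7*I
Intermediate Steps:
r(C) = C^(3/2)
(-15988 + u(-61, 49))*((-78*r(-9) + 6) - 15613) = (-15988 + (-70 - 61))*((-(-2106)*I + 6) - 15613) = (-15988 - 131)*((-(-2106)*I + 6) - 15613) = -16119*((2106*I + 6) - 15613) = -16119*((6 + 2106*I) - 15613) = -16119*(-15607 + 2106*I) = 251569233 - 33946614*I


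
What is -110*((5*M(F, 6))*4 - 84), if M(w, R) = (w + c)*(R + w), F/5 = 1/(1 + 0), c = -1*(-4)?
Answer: -208560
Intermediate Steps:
c = 4
F = 5 (F = 5/(1 + 0) = 5/1 = 5*1 = 5)
M(w, R) = (4 + w)*(R + w) (M(w, R) = (w + 4)*(R + w) = (4 + w)*(R + w))
-110*((5*M(F, 6))*4 - 84) = -110*((5*(5² + 4*6 + 4*5 + 6*5))*4 - 84) = -110*((5*(25 + 24 + 20 + 30))*4 - 84) = -110*((5*99)*4 - 84) = -110*(495*4 - 84) = -110*(1980 - 84) = -110*1896 = -208560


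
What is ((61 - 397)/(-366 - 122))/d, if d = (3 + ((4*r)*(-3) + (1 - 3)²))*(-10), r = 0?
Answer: -3/305 ≈ -0.0098361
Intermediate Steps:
d = -70 (d = (3 + ((4*0)*(-3) + (1 - 3)²))*(-10) = (3 + (0*(-3) + (-2)²))*(-10) = (3 + (0 + 4))*(-10) = (3 + 4)*(-10) = 7*(-10) = -70)
((61 - 397)/(-366 - 122))/d = ((61 - 397)/(-366 - 122))/(-70) = -336/(-488)*(-1/70) = -336*(-1/488)*(-1/70) = (42/61)*(-1/70) = -3/305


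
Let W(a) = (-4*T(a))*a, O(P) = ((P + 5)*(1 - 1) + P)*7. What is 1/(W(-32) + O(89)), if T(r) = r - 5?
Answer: -1/4113 ≈ -0.00024313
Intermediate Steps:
T(r) = -5 + r
O(P) = 7*P (O(P) = ((5 + P)*0 + P)*7 = (0 + P)*7 = P*7 = 7*P)
W(a) = a*(20 - 4*a) (W(a) = (-4*(-5 + a))*a = (20 - 4*a)*a = a*(20 - 4*a))
1/(W(-32) + O(89)) = 1/(4*(-32)*(5 - 1*(-32)) + 7*89) = 1/(4*(-32)*(5 + 32) + 623) = 1/(4*(-32)*37 + 623) = 1/(-4736 + 623) = 1/(-4113) = -1/4113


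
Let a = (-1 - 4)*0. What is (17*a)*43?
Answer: 0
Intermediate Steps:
a = 0 (a = -5*0 = 0)
(17*a)*43 = (17*0)*43 = 0*43 = 0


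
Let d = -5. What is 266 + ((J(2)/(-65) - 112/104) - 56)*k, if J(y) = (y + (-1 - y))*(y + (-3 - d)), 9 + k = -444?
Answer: 1696108/65 ≈ 26094.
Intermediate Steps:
k = -453 (k = -9 - 444 = -453)
J(y) = -2 - y (J(y) = (y + (-1 - y))*(y + (-3 - 1*(-5))) = -(y + (-3 + 5)) = -(y + 2) = -(2 + y) = -2 - y)
266 + ((J(2)/(-65) - 112/104) - 56)*k = 266 + (((-2 - 1*2)/(-65) - 112/104) - 56)*(-453) = 266 + (((-2 - 2)*(-1/65) - 112*1/104) - 56)*(-453) = 266 + ((-4*(-1/65) - 14/13) - 56)*(-453) = 266 + ((4/65 - 14/13) - 56)*(-453) = 266 + (-66/65 - 56)*(-453) = 266 - 3706/65*(-453) = 266 + 1678818/65 = 1696108/65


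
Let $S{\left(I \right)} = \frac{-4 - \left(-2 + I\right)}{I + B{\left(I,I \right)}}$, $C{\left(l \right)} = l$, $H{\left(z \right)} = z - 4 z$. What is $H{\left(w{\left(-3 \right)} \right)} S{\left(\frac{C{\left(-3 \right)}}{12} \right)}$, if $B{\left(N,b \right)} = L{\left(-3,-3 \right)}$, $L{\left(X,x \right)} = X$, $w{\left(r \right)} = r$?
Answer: $\frac{63}{13} \approx 4.8462$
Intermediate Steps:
$H{\left(z \right)} = - 3 z$
$B{\left(N,b \right)} = -3$
$S{\left(I \right)} = \frac{-2 - I}{-3 + I}$ ($S{\left(I \right)} = \frac{-4 - \left(-2 + I\right)}{I - 3} = \frac{-2 - I}{-3 + I}$)
$H{\left(w{\left(-3 \right)} \right)} S{\left(\frac{C{\left(-3 \right)}}{12} \right)} = \left(-3\right) \left(-3\right) \frac{-2 - - \frac{3}{12}}{-3 - \frac{3}{12}} = 9 \frac{-2 - \left(-3\right) \frac{1}{12}}{-3 - \frac{1}{4}} = 9 \frac{-2 - - \frac{1}{4}}{-3 - \frac{1}{4}} = 9 \frac{-2 + \frac{1}{4}}{- \frac{13}{4}} = 9 \left(\left(- \frac{4}{13}\right) \left(- \frac{7}{4}\right)\right) = 9 \cdot \frac{7}{13} = \frac{63}{13}$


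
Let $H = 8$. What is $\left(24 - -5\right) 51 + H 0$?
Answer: $1479$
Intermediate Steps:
$\left(24 - -5\right) 51 + H 0 = \left(24 - -5\right) 51 + 8 \cdot 0 = \left(24 + 5\right) 51 + 0 = 29 \cdot 51 + 0 = 1479 + 0 = 1479$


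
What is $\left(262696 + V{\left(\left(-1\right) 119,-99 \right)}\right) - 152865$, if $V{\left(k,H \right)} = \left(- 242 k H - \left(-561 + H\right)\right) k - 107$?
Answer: $339300422$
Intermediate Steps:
$V{\left(k,H \right)} = -107 + k \left(561 - H - 242 H k\right)$ ($V{\left(k,H \right)} = \left(- 242 H k - \left(-561 + H\right)\right) k - 107 = \left(561 - H - 242 H k\right) k - 107 = k \left(561 - H - 242 H k\right) - 107 = -107 + k \left(561 - H - 242 H k\right)$)
$\left(262696 + V{\left(\left(-1\right) 119,-99 \right)}\right) - 152865 = \left(262696 - \left(107 - 339269238 - \left(-660\right) 119\right)\right) - 152865 = \left(262696 - \left(66866 - 339269238 + 11781\right)\right) - 152865 = \left(262696 - \left(78647 - 339269238\right)\right) - 152865 = \left(262696 - -339190591\right) - 152865 = \left(262696 + 339190591\right) - 152865 = 339453287 - 152865 = 339300422$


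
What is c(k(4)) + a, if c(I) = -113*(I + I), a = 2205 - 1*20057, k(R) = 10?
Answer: -20112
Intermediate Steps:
a = -17852 (a = 2205 - 20057 = -17852)
c(I) = -226*I
c(k(4)) + a = -226*10 - 17852 = -2260 - 17852 = -20112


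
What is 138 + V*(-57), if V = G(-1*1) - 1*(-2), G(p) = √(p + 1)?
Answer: 24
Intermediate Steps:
G(p) = √(1 + p)
V = 2 (V = √(1 - 1*1) - 1*(-2) = √(1 - 1) + 2 = √0 + 2 = 0 + 2 = 2)
138 + V*(-57) = 138 + 2*(-57) = 138 - 114 = 24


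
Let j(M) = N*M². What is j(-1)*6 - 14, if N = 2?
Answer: -2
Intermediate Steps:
j(M) = 2*M²
j(-1)*6 - 14 = (2*(-1)²)*6 - 14 = (2*1)*6 - 14 = 2*6 - 14 = 12 - 14 = -2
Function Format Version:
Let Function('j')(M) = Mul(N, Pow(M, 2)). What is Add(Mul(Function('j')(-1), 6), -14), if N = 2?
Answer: -2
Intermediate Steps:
Function('j')(M) = Mul(2, Pow(M, 2))
Add(Mul(Function('j')(-1), 6), -14) = Add(Mul(Mul(2, Pow(-1, 2)), 6), -14) = Add(Mul(Mul(2, 1), 6), -14) = Add(Mul(2, 6), -14) = Add(12, -14) = -2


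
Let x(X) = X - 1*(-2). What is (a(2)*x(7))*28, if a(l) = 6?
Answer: 1512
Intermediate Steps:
x(X) = 2 + X (x(X) = X + 2 = 2 + X)
(a(2)*x(7))*28 = (6*(2 + 7))*28 = (6*9)*28 = 54*28 = 1512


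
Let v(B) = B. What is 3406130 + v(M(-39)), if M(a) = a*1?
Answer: 3406091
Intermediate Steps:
M(a) = a
3406130 + v(M(-39)) = 3406130 - 39 = 3406091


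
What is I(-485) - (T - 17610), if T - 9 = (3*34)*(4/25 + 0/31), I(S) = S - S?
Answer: 439617/25 ≈ 17585.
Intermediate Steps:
I(S) = 0
T = 633/25 (T = 9 + (3*34)*(4/25 + 0/31) = 9 + 102*(4*(1/25) + 0*(1/31)) = 9 + 102*(4/25 + 0) = 9 + 102*(4/25) = 9 + 408/25 = 633/25 ≈ 25.320)
I(-485) - (T - 17610) = 0 - (633/25 - 17610) = 0 - 1*(-439617/25) = 0 + 439617/25 = 439617/25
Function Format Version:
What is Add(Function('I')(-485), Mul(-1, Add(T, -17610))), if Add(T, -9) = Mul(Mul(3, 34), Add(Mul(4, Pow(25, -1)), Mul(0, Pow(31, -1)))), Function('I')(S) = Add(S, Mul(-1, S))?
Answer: Rational(439617, 25) ≈ 17585.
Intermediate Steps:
Function('I')(S) = 0
T = Rational(633, 25) (T = Add(9, Mul(Mul(3, 34), Add(Mul(4, Pow(25, -1)), Mul(0, Pow(31, -1))))) = Add(9, Mul(102, Add(Mul(4, Rational(1, 25)), Mul(0, Rational(1, 31))))) = Add(9, Mul(102, Add(Rational(4, 25), 0))) = Add(9, Mul(102, Rational(4, 25))) = Add(9, Rational(408, 25)) = Rational(633, 25) ≈ 25.320)
Add(Function('I')(-485), Mul(-1, Add(T, -17610))) = Add(0, Mul(-1, Add(Rational(633, 25), -17610))) = Add(0, Mul(-1, Rational(-439617, 25))) = Add(0, Rational(439617, 25)) = Rational(439617, 25)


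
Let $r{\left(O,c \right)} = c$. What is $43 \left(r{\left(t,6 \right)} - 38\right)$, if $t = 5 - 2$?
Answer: $-1376$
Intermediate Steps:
$t = 3$ ($t = 5 - 2 = 3$)
$43 \left(r{\left(t,6 \right)} - 38\right) = 43 \left(6 - 38\right) = 43 \left(-32\right) = -1376$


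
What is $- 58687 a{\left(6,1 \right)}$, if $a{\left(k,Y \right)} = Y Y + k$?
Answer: $-410809$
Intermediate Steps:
$a{\left(k,Y \right)} = k + Y^{2}$ ($a{\left(k,Y \right)} = Y^{2} + k = k + Y^{2}$)
$- 58687 a{\left(6,1 \right)} = - 58687 \left(6 + 1^{2}\right) = - 58687 \left(6 + 1\right) = \left(-58687\right) 7 = -410809$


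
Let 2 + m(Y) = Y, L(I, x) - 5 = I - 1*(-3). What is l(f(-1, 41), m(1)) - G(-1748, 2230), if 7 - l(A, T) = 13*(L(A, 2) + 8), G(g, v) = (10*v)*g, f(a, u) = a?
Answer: 38980212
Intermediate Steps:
L(I, x) = 8 + I (L(I, x) = 5 + (I - 1*(-3)) = 5 + (I + 3) = 5 + (3 + I) = 8 + I)
m(Y) = -2 + Y
G(g, v) = 10*g*v
l(A, T) = -201 - 13*A (l(A, T) = 7 - 13*((8 + A) + 8) = 7 - 13*(16 + A) = 7 - (208 + 13*A) = 7 + (-208 - 13*A) = -201 - 13*A)
l(f(-1, 41), m(1)) - G(-1748, 2230) = (-201 - 13*(-1)) - 10*(-1748)*2230 = (-201 + 13) - 1*(-38980400) = -188 + 38980400 = 38980212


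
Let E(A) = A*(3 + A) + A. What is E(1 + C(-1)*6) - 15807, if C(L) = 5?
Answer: -14722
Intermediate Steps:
E(A) = A + A*(3 + A)
E(1 + C(-1)*6) - 15807 = (1 + 5*6)*(4 + (1 + 5*6)) - 15807 = (1 + 30)*(4 + (1 + 30)) - 15807 = 31*(4 + 31) - 15807 = 31*35 - 15807 = 1085 - 15807 = -14722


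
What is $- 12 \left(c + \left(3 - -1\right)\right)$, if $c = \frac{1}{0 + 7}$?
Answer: $- \frac{348}{7} \approx -49.714$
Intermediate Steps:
$c = \frac{1}{7} \approx 0.14286$
$- 12 \left(c + \left(3 - -1\right)\right) = - 12 \left(\frac{1}{7} + \left(3 - -1\right)\right) = - 12 \left(\frac{1}{7} + \left(3 + 1\right)\right) = - 12 \left(\frac{1}{7} + 4\right) = \left(-12\right) \frac{29}{7} = - \frac{348}{7}$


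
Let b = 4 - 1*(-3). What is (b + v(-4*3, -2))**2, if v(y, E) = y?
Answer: 25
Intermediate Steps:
b = 7 (b = 4 + 3 = 7)
(b + v(-4*3, -2))**2 = (7 - 4*3)**2 = (7 - 12)**2 = (-5)**2 = 25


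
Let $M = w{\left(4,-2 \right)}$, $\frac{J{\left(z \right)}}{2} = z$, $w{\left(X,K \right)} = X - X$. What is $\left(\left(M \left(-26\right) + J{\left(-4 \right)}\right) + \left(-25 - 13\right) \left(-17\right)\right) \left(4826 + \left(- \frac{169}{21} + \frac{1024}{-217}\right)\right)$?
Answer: $\frac{1999118770}{651} \approx 3.0708 \cdot 10^{6}$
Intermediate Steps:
$w{\left(X,K \right)} = 0$
$J{\left(z \right)} = 2 z$
$M = 0$
$\left(\left(M \left(-26\right) + J{\left(-4 \right)}\right) + \left(-25 - 13\right) \left(-17\right)\right) \left(4826 + \left(- \frac{169}{21} + \frac{1024}{-217}\right)\right) = \left(\left(0 \left(-26\right) + 2 \left(-4\right)\right) + \left(-25 - 13\right) \left(-17\right)\right) \left(4826 + \left(- \frac{169}{21} + \frac{1024}{-217}\right)\right) = \left(\left(0 - 8\right) - -646\right) \left(4826 + \left(\left(-169\right) \frac{1}{21} + 1024 \left(- \frac{1}{217}\right)\right)\right) = \left(-8 + 646\right) \left(4826 - \frac{8311}{651}\right) = 638 \left(4826 - \frac{8311}{651}\right) = 638 \cdot \frac{3133415}{651} = \frac{1999118770}{651}$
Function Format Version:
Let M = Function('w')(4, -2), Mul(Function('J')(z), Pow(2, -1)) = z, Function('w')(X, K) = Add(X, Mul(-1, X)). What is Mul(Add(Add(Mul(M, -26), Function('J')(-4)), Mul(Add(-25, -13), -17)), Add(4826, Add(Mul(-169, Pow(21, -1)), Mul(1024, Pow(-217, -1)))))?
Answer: Rational(1999118770, 651) ≈ 3.0708e+6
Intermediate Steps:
Function('w')(X, K) = 0
Function('J')(z) = Mul(2, z)
M = 0
Mul(Add(Add(Mul(M, -26), Function('J')(-4)), Mul(Add(-25, -13), -17)), Add(4826, Add(Mul(-169, Pow(21, -1)), Mul(1024, Pow(-217, -1))))) = Mul(Add(Add(Mul(0, -26), Mul(2, -4)), Mul(Add(-25, -13), -17)), Add(4826, Add(Mul(-169, Pow(21, -1)), Mul(1024, Pow(-217, -1))))) = Mul(Add(Add(0, -8), Mul(-38, -17)), Add(4826, Add(Mul(-169, Rational(1, 21)), Mul(1024, Rational(-1, 217))))) = Mul(Add(-8, 646), Add(4826, Add(Rational(-169, 21), Rational(-1024, 217)))) = Mul(638, Add(4826, Rational(-8311, 651))) = Mul(638, Rational(3133415, 651)) = Rational(1999118770, 651)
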